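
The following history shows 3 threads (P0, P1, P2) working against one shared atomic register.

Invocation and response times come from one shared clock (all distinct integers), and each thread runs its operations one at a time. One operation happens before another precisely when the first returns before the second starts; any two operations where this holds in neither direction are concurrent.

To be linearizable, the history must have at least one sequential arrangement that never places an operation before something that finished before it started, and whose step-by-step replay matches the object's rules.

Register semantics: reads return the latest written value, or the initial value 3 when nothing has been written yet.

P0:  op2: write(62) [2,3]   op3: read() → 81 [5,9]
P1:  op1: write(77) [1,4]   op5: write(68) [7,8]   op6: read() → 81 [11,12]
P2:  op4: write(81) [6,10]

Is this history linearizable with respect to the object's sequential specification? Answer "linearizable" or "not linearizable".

one valid linearization: op1, op2, op5, op4, op3, op6
1. op1 write(77), leaving value 77
2. op2 write(62), leaving value 62
3. op5 write(68), leaving value 68
4. op4 write(81), leaving value 81
5. op3 read() → 81, leaving value 81
6. op6 read() → 81, leaving value 81

linearizable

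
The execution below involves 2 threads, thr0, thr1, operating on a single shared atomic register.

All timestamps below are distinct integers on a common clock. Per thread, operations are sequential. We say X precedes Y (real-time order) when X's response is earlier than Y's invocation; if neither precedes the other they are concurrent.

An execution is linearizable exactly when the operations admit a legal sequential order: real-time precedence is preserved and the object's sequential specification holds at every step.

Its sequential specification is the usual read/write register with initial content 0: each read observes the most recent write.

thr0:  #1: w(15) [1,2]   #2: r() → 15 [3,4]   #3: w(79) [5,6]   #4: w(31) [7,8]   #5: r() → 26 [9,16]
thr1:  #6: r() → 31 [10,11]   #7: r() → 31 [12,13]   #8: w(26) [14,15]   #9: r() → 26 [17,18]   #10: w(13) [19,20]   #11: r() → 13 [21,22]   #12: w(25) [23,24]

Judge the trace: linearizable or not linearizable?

a witness: #1, #2, #3, #4, #6, #7, #8, #5, #9, #10, #11, #12
1. #1 w(15), leaving value 15
2. #2 r() → 15, leaving value 15
3. #3 w(79), leaving value 79
4. #4 w(31), leaving value 31
5. #6 r() → 31, leaving value 31
6. #7 r() → 31, leaving value 31
7. #8 w(26), leaving value 26
8. #5 r() → 26, leaving value 26
9. #9 r() → 26, leaving value 26
10. #10 w(13), leaving value 13
11. #11 r() → 13, leaving value 13
12. #12 w(25), leaving value 25

linearizable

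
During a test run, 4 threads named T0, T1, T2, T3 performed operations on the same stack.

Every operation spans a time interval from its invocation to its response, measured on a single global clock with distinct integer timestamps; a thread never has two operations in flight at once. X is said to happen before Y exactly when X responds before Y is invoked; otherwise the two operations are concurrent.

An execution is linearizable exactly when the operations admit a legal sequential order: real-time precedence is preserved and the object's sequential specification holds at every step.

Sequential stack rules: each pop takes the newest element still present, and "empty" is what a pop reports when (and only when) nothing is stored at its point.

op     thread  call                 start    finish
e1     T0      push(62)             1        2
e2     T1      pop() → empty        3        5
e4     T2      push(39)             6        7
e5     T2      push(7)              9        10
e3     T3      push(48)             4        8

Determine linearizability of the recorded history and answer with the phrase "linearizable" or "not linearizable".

the violation lands at event 5, e2's response at time 5: events 1..4 linearize, events 1..5 do not
the sole real-time-consistent order of 2 completed operations fails the stack replay
including or dropping the 1 pending operation (e3) in any combination fails
take e1, e2 (pending dropped): step 2 already fails, because e2 pop() → empty cannot occur there

not linearizable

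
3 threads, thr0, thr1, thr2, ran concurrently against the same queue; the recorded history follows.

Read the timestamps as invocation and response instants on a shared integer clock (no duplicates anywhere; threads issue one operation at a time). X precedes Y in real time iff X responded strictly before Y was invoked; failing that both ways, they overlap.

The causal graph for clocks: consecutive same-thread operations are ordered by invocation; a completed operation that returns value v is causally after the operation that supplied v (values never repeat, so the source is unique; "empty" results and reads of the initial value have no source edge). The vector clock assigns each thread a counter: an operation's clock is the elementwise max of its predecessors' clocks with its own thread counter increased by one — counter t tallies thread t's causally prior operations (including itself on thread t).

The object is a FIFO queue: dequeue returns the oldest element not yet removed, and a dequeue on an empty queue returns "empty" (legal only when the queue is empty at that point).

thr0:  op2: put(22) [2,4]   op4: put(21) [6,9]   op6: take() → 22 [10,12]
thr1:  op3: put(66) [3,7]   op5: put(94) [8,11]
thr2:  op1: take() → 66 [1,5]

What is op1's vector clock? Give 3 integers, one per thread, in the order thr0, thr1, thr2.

no predecessors for op3 (invoked 3): thr1 increments from zero → (0, 1, 0)
no predecessors for op2 (invoked 2): thr0 increments from zero → (1, 0, 0)
from VC(op3)=(0, 1, 0), op1 (invoked 1) maxes components and bumps thr2 → (0, 1, 1)
from VC(op3)=(0, 1, 0), op5 (invoked 8) maxes components and bumps thr1 → (0, 2, 0)
from VC(op2)=(1, 0, 0), op4 (invoked 6) maxes components and bumps thr0 → (2, 0, 0)
from VC(op2)=(1, 0, 0), VC(op4)=(2, 0, 0), op6 (invoked 10) maxes components and bumps thr0 → (3, 0, 0)
target: VC(op1) = (0, 1, 1)

(0, 1, 1)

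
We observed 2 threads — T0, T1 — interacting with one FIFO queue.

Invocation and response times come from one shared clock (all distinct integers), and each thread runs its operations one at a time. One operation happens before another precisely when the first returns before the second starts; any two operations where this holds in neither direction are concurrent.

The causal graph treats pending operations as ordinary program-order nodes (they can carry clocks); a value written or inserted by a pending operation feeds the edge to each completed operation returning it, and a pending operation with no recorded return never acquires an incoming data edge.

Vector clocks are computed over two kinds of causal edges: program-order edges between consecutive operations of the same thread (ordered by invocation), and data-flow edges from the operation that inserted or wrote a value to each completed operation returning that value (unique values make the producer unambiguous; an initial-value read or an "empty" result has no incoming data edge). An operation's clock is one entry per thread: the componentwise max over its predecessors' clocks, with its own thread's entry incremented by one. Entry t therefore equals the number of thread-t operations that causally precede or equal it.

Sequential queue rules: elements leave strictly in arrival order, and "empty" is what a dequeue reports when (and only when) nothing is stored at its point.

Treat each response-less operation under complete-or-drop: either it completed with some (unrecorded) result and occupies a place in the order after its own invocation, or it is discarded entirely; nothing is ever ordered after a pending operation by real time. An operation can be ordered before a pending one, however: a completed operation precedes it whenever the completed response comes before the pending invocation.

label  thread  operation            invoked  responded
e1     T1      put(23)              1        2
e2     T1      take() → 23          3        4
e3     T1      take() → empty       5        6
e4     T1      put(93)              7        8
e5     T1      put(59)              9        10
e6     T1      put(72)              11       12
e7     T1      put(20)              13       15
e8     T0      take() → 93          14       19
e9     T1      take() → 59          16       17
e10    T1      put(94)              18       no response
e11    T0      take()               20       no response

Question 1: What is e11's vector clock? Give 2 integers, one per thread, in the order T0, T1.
(2, 4)

no predecessors for e1 (invoked 1): T1 increments from zero → (0, 1)
VC(e2, invoked at 3): max of VC(e1)=(0, 1), then +1 on thread T1 → (0, 2)
VC(e3, invoked at 5): max of VC(e2)=(0, 2), then +1 on thread T1 → (0, 3)
VC(e4, invoked at 7): max of VC(e3)=(0, 3), then +1 on thread T1 → (0, 4)
VC(e5, invoked at 9): max of VC(e4)=(0, 4), then +1 on thread T1 → (0, 5)
VC(e8, invoked at 14): max of VC(e4)=(0, 4), then +1 on thread T0 → (1, 4)
VC(e6, invoked at 11): max of VC(e5)=(0, 5), then +1 on thread T1 → (0, 6)
VC(e11, invoked at 20): max of VC(e8)=(1, 4), then +1 on thread T0 → (2, 4)
VC(e7, invoked at 13): max of VC(e6)=(0, 6), then +1 on thread T1 → (0, 7)
VC(e9, invoked at 16): max of VC(e5)=(0, 5), VC(e7)=(0, 7), then +1 on thread T1 → (0, 8)
VC(e10, invoked at 18): max of VC(e9)=(0, 8), then +1 on thread T1 → (0, 9)
target: VC(e11) = (2, 4)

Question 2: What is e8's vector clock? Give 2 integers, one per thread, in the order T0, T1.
(1, 4)

VC(e1, invoked at 1): no causal predecessors; +1 on T1 → (0, 1)
invoked at 3, e2 merges VC(e1)=(0, 1) and bumps T1's slot → (0, 2)
invoked at 5, e3 merges VC(e2)=(0, 2) and bumps T1's slot → (0, 3)
invoked at 7, e4 merges VC(e3)=(0, 3) and bumps T1's slot → (0, 4)
invoked at 9, e5 merges VC(e4)=(0, 4) and bumps T1's slot → (0, 5)
invoked at 14, e8 merges VC(e4)=(0, 4) and bumps T0's slot → (1, 4)
invoked at 11, e6 merges VC(e5)=(0, 5) and bumps T1's slot → (0, 6)
invoked at 20, e11 merges VC(e8)=(1, 4) and bumps T0's slot → (2, 4)
invoked at 13, e7 merges VC(e6)=(0, 6) and bumps T1's slot → (0, 7)
invoked at 16, e9 merges VC(e5)=(0, 5), VC(e7)=(0, 7) and bumps T1's slot → (0, 8)
invoked at 18, e10 merges VC(e9)=(0, 8) and bumps T1's slot → (0, 9)
target: VC(e8) = (1, 4)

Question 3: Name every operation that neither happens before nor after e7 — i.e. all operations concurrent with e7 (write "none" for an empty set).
e8

e7 spans [13,15]; an op avoiding the whole window 13..15 is ordered, any other is concurrent
e1 [1,2]: before
e2 [3,4]: before
e3 [5,6]: before
e4 [7,8]: before
e5 [9,10]: before
e6 [11,12]: before
e8 [14,19]: concurrent
e9 [16,17]: after
e10 [18,…): after
e11 [20,…): after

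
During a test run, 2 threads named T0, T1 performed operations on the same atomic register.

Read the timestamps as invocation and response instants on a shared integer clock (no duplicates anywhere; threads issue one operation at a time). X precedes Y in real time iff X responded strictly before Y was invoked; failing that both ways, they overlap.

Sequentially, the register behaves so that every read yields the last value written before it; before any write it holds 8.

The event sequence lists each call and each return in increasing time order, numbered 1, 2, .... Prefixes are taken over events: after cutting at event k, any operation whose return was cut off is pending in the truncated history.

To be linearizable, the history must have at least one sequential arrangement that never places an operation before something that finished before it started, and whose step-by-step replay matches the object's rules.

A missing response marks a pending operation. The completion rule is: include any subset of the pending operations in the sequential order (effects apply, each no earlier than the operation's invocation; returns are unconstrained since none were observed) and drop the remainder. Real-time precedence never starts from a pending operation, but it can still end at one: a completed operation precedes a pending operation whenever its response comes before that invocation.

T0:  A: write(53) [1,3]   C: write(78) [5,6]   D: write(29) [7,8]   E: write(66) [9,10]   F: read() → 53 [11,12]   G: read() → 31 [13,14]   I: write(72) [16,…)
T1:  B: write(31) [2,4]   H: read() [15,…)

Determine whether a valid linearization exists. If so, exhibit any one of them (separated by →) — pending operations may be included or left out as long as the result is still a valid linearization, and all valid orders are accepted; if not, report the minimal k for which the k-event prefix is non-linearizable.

the violation lands at event 12, F's response at time 12: events 1..11 linearize, events 1..12 do not
every one of the 2 real-time-consistent orders over 6 completed atomic register ops fails the sequential spec
one such order, A, B, C, D, E, F, breaks at step 6 where F read() → 53 is illegal
one such order, B, A, C, D, E, F, breaks at step 6 where F read() → 53 is illegal

not linearizable — minimal violating prefix: 12 events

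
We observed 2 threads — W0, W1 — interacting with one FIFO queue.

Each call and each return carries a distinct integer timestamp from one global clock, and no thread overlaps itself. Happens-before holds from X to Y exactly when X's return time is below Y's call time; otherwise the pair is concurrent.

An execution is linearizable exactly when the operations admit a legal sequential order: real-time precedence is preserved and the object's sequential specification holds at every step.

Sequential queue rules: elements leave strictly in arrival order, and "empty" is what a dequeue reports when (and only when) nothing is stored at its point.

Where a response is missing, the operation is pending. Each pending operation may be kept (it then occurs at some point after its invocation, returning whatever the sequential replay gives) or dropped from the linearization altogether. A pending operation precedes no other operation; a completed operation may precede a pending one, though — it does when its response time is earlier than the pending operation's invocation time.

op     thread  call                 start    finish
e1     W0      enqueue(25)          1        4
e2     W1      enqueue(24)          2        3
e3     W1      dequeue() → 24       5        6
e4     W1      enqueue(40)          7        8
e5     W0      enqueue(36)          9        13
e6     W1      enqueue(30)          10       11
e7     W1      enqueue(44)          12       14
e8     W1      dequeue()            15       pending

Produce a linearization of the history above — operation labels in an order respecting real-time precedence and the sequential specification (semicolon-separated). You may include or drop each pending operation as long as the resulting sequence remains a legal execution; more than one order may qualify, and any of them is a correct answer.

e2; e1; e3; e4; e5; e6; e7

after step 1 (e2 enqueue(24)): queue <24>
after step 2 (e1 enqueue(25)): queue <24,25>
after step 3 (e3 dequeue() → 24): queue <25>
after step 4 (e4 enqueue(40)): queue <25,40>
after step 5 (e5 enqueue(36)): queue <25,40,36>
after step 6 (e6 enqueue(30)): queue <25,40,36,30>
after step 7 (e7 enqueue(44)): queue <25,40,36,30,44>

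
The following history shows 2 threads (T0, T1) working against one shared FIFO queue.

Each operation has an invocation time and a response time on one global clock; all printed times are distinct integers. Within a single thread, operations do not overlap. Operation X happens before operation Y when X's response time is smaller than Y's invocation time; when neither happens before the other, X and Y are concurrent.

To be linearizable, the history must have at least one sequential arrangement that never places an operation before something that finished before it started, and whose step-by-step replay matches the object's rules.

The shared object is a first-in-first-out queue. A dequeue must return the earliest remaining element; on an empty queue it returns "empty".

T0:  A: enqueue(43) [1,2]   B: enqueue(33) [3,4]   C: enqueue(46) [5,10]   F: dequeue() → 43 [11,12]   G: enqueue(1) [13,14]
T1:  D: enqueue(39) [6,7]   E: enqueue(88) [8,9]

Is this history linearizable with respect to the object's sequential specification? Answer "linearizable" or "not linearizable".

linearizable

a witness: A, B, C, D, E, F, G
1. A enqueue(43), leaving queue <43>
2. B enqueue(33), leaving queue <43,33>
3. C enqueue(46), leaving queue <43,33,46>
4. D enqueue(39), leaving queue <43,33,46,39>
5. E enqueue(88), leaving queue <43,33,46,39,88>
6. F dequeue() → 43, leaving queue <33,46,39,88>
7. G enqueue(1), leaving queue <33,46,39,88,1>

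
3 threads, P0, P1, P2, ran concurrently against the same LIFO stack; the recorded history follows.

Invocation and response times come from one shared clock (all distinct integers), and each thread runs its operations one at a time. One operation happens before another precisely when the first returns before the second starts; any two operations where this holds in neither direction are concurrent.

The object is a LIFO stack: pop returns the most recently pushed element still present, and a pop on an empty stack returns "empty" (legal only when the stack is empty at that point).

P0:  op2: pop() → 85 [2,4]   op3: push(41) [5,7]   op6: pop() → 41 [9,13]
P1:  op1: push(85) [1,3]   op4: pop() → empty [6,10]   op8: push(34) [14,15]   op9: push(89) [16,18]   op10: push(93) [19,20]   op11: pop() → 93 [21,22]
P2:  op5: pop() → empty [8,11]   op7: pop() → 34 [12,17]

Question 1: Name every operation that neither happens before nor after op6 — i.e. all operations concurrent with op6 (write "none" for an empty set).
op4, op5, op7

op6 spans [9,13]: anything still running between times 9 and 13 counts as concurrent
op1 [1,3]: before
op2 [2,4]: before
op3 [5,7]: before
op4 [6,10]: concurrent
op5 [8,11]: concurrent
op7 [12,17]: concurrent
op8 [14,15]: after
op9 [16,18]: after
op10 [19,20]: after
op11 [21,22]: after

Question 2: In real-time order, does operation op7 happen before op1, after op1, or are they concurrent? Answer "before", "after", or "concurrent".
after

op7 spans [12,17], op1 spans [1,3]
resp(op1)=3 < inv(op7)=12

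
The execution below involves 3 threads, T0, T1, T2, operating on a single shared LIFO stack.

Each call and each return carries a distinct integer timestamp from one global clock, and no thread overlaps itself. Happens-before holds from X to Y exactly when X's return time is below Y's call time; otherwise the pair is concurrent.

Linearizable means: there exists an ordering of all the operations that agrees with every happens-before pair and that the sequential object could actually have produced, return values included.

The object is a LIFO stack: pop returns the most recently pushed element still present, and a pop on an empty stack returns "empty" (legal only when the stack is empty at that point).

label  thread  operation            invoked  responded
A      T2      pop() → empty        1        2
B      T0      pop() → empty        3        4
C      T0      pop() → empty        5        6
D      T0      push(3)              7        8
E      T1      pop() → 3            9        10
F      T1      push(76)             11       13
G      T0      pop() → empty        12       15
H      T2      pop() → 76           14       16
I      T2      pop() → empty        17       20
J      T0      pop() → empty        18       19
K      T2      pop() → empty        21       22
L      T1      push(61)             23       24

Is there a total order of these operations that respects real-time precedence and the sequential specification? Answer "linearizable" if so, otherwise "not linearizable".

linearizable

one valid linearization: A, B, C, D, E, F, H, G, I, J, K, L
1. A pop() → empty, leaving stack <>
2. B pop() → empty, leaving stack <>
3. C pop() → empty, leaving stack <>
4. D push(3), leaving stack <3>
5. E pop() → 3, leaving stack <>
6. F push(76), leaving stack <76>
7. H pop() → 76, leaving stack <>
8. G pop() → empty, leaving stack <>
9. I pop() → empty, leaving stack <>
10. J pop() → empty, leaving stack <>
11. K pop() → empty, leaving stack <>
12. L push(61), leaving stack <61>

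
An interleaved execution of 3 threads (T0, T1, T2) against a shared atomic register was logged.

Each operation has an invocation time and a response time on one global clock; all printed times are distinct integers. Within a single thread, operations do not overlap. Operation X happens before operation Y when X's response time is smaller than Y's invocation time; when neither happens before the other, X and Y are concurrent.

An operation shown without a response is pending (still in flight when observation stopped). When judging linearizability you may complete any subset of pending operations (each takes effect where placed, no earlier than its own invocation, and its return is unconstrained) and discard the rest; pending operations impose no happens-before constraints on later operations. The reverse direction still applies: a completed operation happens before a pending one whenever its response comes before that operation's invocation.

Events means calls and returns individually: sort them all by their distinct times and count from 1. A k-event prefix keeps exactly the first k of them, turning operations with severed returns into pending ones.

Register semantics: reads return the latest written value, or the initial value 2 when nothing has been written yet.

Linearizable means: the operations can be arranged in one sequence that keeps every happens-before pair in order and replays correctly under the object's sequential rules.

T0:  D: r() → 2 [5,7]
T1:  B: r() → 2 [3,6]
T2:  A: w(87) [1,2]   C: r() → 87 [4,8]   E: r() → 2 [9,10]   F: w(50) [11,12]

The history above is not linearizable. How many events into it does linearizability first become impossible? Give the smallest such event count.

6

one valid order for events 1..5 is A:
1. A w(87), leaving value 87
with event 6 included (B responding at time 6), all real-time-consistent orders fail
include/drop combinations of the 2 pending operations (C, D) were all tried; none helps
for example A, B (pending dropped) fails at step 2: B r() → 2 is not legal there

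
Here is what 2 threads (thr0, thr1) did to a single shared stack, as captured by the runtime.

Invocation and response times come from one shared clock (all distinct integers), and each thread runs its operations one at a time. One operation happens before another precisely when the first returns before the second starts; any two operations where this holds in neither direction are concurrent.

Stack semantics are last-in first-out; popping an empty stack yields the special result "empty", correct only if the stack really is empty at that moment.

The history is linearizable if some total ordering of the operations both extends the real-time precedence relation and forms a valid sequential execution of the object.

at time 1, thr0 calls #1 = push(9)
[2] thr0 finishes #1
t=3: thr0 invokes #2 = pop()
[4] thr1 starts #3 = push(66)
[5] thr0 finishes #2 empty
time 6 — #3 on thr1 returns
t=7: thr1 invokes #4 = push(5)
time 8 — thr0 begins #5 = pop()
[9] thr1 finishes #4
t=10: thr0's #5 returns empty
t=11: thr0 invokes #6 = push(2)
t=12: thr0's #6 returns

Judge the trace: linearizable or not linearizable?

already the first 5 events (up to #2's response at time 5) admit no linearization; the first 4 still do
exhaustive check: the 2 completed stack ops admit one real-time order; illegal
completion choices over the 1 pending operation (#3) were checked; none helps
for example #1, #2 (pending dropped) fails at step 2: #2 pop() → empty is not legal there

not linearizable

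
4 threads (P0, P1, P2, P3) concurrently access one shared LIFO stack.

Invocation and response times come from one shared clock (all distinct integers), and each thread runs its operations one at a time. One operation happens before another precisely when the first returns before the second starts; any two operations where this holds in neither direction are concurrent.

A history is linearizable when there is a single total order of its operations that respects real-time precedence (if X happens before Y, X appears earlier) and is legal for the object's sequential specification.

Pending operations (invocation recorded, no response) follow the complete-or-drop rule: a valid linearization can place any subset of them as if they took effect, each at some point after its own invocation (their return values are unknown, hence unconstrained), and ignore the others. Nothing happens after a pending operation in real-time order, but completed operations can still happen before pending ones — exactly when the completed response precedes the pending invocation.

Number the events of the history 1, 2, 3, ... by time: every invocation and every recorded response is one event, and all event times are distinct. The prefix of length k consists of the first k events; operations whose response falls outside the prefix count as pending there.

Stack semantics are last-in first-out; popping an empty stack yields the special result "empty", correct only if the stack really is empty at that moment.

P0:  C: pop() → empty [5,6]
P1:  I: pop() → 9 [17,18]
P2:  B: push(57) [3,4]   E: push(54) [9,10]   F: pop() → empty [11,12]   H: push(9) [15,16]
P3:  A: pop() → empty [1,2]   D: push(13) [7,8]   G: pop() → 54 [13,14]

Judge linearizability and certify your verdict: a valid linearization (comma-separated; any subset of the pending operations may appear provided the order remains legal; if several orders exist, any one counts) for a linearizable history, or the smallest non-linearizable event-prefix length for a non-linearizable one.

through event 5 a valid linearization exists; event 6 (C responding at time 6) ends that
one real-time candidate order over the 3 completed operations — the LIFO stack replay rejects it
for example A, B, C fails at step 3: C pop() → empty is not legal there

not linearizable — minimal violating prefix: 6 events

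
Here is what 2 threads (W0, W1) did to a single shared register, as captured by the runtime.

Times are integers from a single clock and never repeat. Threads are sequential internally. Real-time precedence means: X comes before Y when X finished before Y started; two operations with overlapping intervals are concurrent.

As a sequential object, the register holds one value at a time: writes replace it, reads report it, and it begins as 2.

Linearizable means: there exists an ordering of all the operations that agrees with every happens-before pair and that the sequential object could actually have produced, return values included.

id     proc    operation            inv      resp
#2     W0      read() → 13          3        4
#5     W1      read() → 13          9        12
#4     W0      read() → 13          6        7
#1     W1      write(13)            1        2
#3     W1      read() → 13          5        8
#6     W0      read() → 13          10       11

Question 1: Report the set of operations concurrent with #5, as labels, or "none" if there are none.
Answer: #6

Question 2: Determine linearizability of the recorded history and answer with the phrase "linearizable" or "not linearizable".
linearizable

one valid linearization: #1, #2, #3, #4, #5, #6
1. #1 write(13), leaving value 13
2. #2 read() → 13, leaving value 13
3. #3 read() → 13, leaving value 13
4. #4 read() → 13, leaving value 13
5. #5 read() → 13, leaving value 13
6. #6 read() → 13, leaving value 13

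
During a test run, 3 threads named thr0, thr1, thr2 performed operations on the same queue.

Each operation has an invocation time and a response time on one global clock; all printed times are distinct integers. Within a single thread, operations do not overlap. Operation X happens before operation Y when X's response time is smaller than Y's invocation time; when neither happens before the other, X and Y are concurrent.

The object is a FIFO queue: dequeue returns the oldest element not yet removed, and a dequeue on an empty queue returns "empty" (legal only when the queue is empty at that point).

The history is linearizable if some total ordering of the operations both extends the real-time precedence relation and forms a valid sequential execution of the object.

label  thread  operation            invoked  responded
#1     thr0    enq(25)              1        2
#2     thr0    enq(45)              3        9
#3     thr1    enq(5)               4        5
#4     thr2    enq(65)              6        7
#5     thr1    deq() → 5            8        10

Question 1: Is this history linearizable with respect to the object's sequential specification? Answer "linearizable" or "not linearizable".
already the first 10 events (up to #5's response at time 10) admit no linearization; the first 9 still do
all 4 real-time-respecting orders fail — 5 completed queue operations, no legal replay
sample order #1, #2, #3, #4, #5 stalls at step 5 — #5 deq() → 5 has no legal effect
sample order #1, #3, #2, #4, #5 stalls at step 5 — #5 deq() → 5 has no legal effect

not linearizable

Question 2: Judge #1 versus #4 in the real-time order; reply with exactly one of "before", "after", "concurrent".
Answer: before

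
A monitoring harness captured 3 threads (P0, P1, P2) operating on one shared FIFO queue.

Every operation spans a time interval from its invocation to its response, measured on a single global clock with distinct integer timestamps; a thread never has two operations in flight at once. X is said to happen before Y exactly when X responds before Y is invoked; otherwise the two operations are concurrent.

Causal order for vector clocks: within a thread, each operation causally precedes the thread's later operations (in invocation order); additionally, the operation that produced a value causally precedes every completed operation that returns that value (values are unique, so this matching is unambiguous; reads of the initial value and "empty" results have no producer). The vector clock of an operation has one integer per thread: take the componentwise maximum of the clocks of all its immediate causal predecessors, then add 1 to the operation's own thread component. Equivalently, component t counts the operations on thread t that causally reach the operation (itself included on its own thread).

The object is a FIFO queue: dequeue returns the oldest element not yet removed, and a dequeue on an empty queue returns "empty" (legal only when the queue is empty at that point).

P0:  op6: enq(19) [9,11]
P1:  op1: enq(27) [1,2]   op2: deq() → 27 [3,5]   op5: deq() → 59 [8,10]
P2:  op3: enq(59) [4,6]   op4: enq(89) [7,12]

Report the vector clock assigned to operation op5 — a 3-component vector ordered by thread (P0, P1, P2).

VC(op3, invoked at 4): no causal predecessors; +1 on P2 → (0, 0, 1)
VC(op1, invoked at 1): no causal predecessors; +1 on P1 → (0, 1, 0)
VC(op6, invoked at 9): no causal predecessors; +1 on P0 → (1, 0, 0)
op4 (invocation 7): componentwise max over VC(op3)=(0, 0, 1), +1 at P2, giving (0, 0, 2)
op2 (invocation 3): componentwise max over VC(op1)=(0, 1, 0), +1 at P1, giving (0, 2, 0)
op5 (invocation 8): componentwise max over VC(op2)=(0, 2, 0), VC(op3)=(0, 0, 1), +1 at P1, giving (0, 3, 1)
target: VC(op5) = (0, 3, 1)

(0, 3, 1)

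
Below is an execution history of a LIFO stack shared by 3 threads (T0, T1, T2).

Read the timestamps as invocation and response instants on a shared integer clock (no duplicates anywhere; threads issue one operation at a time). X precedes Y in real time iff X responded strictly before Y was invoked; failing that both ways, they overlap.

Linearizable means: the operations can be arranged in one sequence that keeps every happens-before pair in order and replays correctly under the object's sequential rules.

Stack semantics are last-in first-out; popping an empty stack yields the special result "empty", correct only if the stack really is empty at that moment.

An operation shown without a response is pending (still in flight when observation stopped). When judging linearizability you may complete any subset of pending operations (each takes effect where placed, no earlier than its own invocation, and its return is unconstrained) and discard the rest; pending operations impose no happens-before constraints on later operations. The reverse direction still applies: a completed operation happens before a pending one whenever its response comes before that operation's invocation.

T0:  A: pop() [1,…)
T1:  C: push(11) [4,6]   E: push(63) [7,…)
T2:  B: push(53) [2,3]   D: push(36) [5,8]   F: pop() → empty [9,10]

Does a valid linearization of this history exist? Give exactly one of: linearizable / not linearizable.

not linearizable

cut after 9 events: linearizable; cut after 10 events (F responds, time 10): not linearizable
every one of the 2 real-time-consistent orders over 4 completed LIFO stack ops fails the sequential spec
completion choices over the 2 pending operations (A, E) were checked; none helps
e.g. B, C, D, F (pending dropped): illegal at step 4, since F pop() → empty cannot apply there
e.g. B, D, C, F (pending dropped): illegal at step 4, since F pop() → empty cannot apply there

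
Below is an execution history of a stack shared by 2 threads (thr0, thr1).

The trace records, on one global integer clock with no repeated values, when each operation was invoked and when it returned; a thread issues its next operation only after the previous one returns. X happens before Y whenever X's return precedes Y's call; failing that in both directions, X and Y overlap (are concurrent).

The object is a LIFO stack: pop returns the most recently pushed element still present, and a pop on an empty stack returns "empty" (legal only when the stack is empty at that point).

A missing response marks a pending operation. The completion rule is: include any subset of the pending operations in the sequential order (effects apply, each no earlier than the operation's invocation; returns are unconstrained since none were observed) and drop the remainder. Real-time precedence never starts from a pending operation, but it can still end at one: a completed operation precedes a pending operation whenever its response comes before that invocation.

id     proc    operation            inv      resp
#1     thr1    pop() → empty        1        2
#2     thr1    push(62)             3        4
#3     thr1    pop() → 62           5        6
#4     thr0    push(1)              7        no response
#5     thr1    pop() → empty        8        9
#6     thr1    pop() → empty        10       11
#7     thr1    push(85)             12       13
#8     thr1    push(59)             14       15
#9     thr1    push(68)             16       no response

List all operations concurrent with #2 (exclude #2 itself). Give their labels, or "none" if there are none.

none

#2 runs from 3 to 4; window-overlapping ops are concurrent
#1 [1,2]: before
#3 [5,6]: after
#4 [7,…): after
#5 [8,9]: after
#6 [10,11]: after
#7 [12,13]: after
#8 [14,15]: after
#9 [16,…): after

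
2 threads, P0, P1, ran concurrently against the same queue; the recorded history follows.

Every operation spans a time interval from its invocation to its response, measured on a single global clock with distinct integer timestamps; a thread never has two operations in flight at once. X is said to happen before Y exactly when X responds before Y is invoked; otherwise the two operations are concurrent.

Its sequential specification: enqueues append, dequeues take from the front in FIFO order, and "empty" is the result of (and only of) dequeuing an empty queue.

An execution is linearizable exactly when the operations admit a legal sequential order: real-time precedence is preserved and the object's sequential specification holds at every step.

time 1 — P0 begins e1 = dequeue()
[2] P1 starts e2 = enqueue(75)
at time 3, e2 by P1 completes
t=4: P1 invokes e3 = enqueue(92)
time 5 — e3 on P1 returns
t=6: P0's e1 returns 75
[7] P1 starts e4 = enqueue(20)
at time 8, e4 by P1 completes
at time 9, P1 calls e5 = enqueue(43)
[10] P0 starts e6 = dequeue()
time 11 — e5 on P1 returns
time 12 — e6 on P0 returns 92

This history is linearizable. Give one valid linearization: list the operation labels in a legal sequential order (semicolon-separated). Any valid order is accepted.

e2; e1; e3; e4; e5; e6

step 1: e2 enqueue(75) — queue <75>
step 2: e1 dequeue() → 75 — queue <>
step 3: e3 enqueue(92) — queue <92>
step 4: e4 enqueue(20) — queue <92,20>
step 5: e5 enqueue(43) — queue <92,20,43>
step 6: e6 dequeue() → 92 — queue <20,43>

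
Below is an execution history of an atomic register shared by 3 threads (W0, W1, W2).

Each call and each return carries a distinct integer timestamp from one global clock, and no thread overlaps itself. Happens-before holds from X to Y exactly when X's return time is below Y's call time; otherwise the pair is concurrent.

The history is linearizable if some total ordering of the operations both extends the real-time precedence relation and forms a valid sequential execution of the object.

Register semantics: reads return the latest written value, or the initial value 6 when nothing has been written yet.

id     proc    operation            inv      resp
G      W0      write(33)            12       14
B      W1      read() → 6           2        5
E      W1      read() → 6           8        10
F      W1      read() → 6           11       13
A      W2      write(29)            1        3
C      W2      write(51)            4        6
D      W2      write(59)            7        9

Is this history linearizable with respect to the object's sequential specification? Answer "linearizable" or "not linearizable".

not linearizable

events 1..9 are fine; event 10 — the response of E at time 10 — makes the prefix non-linearizable
every one of the 6 real-time-consistent orders over 5 completed atomic register ops fails the sequential spec
sample order A, B, C, D, E stalls at step 2 — B read() → 6 has no legal effect
sample order A, B, C, E, D stalls at step 2 — B read() → 6 has no legal effect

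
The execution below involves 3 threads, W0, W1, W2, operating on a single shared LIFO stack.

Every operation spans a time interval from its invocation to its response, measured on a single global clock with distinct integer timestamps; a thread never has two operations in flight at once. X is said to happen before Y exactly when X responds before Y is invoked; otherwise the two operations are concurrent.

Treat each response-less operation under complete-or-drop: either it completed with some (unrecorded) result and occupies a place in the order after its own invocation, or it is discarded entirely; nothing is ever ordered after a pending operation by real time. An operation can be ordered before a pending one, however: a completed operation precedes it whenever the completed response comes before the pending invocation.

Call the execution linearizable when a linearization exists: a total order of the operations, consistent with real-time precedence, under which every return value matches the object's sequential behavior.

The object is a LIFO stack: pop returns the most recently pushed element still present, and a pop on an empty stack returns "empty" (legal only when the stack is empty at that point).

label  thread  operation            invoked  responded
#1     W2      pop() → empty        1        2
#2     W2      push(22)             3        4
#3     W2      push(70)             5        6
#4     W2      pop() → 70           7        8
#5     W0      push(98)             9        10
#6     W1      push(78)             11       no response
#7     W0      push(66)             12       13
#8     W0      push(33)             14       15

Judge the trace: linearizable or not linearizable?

a witness: #1, #2, #3, #4, #5, #6, #7, #8
step 1: #1 pop() → empty — stack <>
step 2: #2 push(22) — stack <22>
step 3: #3 push(70) — stack <22,70>
step 4: #4 pop() → 70 — stack <22>
step 5: #5 push(98) — stack <22,98>
step 6: #6 push(78) (pending, included) — stack <22,98,78>
step 7: #7 push(66) — stack <22,98,78,66>
step 8: #8 push(33) — stack <22,98,78,66,33>

linearizable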